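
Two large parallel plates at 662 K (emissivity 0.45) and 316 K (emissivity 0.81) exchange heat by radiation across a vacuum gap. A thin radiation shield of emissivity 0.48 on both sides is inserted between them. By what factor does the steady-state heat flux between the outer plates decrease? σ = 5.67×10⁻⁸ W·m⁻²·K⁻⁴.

Without shield: q₀ = σΔ(T⁴)/(1/ε₁+1/ε₂−1) with denominator 2.457.
With shield the two gaps are in series; the resistances add: (1/ε₁+1/ε_s−1)+(1/ε_s+1/ε₂−1) = 3.306+2.318 = 5.623.
Heat-flux ratio q₀/q = 5.623/2.457.

factor ≈ 2.29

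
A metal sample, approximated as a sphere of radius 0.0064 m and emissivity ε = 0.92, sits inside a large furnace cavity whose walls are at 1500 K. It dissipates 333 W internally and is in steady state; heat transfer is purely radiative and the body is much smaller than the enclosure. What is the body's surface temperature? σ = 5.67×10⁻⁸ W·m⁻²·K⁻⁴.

T ≈ 2040 K

For a small grey body in a large enclosure, net radiated power = εσA(T⁴ − T_w⁴).
Steady state: P = εσA(T⁴ − T_w⁴) with A = 4πr² = 5.147×10⁻⁴ m².
T⁴ = P/(εσA) + T_w⁴ = 333/(0.92·5.67×10⁻⁸·5.147×10⁻⁴) + (1500)⁴
    = 1.240×10¹³ + 5.062×10¹² = 1.746×10¹³ K⁴.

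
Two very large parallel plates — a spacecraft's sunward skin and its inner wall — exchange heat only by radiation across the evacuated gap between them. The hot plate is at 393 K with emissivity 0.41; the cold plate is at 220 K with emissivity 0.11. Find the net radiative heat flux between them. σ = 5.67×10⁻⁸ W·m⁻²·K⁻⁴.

q ≈ 116 W/m²

For two infinite grey parallel plates, q = σ(T₁⁴ − T₂⁴)/(1/ε₁ + 1/ε₂ − 1).
T₁⁴ − T₂⁴ = 2.385×10¹⁰ − 2.343×10⁹ = 2.151×10¹⁰ K⁴.
1/ε₁ + 1/ε₂ − 1 = 2.439 + 9.091 − 1 = 10.53.
q = 5.67×10⁻⁸ × 2.151×10¹⁰ / 10.53.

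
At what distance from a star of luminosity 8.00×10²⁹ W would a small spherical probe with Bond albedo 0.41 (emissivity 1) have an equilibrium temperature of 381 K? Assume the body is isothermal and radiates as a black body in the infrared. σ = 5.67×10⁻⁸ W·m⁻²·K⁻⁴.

d ≈ 2.80×10¹² m

For an isothermal black-emitting sphere, (1−a)S·πr² = σ·4πr²·T⁴ ⇒ S = 4σT⁴/(1−a).
S = 4·5.67×10⁻⁸·(381)⁴/0.590 = 8100 W/m².
Flux falls as S = L/(4πd²), so d = √(L/(4πS)) = √(8.00×10²⁹/(4π·8100)).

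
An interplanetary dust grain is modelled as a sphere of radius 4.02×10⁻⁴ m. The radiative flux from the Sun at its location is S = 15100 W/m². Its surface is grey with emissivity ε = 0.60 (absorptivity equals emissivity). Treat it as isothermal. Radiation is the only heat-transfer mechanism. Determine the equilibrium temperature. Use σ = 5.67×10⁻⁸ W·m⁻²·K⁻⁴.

T ≈ 508 K

At equilibrium, absorbed power = emitted power.
Absorbing cross-section = πr² = 5.077×10⁻⁷ m²; emitting surface = 4πr² = 2.031×10⁻⁶ m² (ratio 4).
εS·A_cross = εσ·A_surf·T⁴  ⇒  T⁴ = S/(4σ)   (ε cancels).
T⁴ = 15100/(4·5.67×10⁻⁸) = 6.658×10¹⁰ K⁴.
T = (6.658×10¹⁰)^(1/4).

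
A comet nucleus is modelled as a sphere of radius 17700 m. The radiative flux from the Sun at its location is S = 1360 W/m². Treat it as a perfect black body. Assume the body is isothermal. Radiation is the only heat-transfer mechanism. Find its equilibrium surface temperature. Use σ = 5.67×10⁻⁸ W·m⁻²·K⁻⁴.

At equilibrium, absorbed power = emitted power.
Absorbing cross-section = πr² = 9.842×10⁸ m²; emitting surface = 4πr² = 3.937×10⁹ m² (ratio 4).
S·A_cross = εσ·A_surf·T⁴  ⇒  T⁴ = S/(4σ).
T⁴ = 1.00·1360/(4·5.67×10⁻⁸) = 5.996×10⁹ K⁴.
T = (5.996×10⁹)^(1/4).

T ≈ 278 K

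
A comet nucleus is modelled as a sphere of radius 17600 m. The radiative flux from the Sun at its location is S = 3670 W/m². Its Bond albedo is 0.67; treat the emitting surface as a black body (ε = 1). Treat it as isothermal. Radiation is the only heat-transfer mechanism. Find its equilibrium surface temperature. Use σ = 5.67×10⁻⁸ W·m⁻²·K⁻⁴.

At equilibrium, absorbed power = emitted power.
Absorbing cross-section = πr² = 9.731×10⁸ m²; emitting surface = 4πr² = 3.893×10⁹ m² (ratio 4).
(1−a)S·A_cross = εσ·A_surf·T⁴  ⇒  T⁴ = (1−a)S/(4σ).
T⁴ = 0.330·3670/(4·5.67×10⁻⁸) = 5.340×10⁹ K⁴.
T = (5.340×10⁹)^(1/4).

T ≈ 270 K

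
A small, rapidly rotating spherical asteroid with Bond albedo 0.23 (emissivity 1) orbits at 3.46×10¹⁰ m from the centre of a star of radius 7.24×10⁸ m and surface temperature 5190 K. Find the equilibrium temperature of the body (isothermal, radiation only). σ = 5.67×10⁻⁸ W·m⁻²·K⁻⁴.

The star's surface emits σT_*⁴; at distance d the flux is S = σT_*⁴(R_*/d)².
S = 5.67×10⁻⁸·(5190)⁴·(7.24×10⁸/3.46×10¹⁰)² = 18010 W/m².
For an isothermal sphere T⁴ = (1−a)S/(4σ) = 6.115×10¹⁰ K⁴.

T ≈ 497 K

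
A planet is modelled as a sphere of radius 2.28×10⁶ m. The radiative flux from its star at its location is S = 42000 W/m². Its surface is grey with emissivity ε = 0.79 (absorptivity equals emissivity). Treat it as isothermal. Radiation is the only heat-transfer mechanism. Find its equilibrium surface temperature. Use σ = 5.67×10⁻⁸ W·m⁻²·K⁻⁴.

At equilibrium, absorbed power = emitted power.
Absorbing cross-section = πr² = 1.633×10¹³ m²; emitting surface = 4πr² = 6.533×10¹³ m² (ratio 4).
εS·A_cross = εσ·A_surf·T⁴  ⇒  T⁴ = S/(4σ)   (ε cancels).
T⁴ = 42000/(4·5.67×10⁻⁸) = 1.852×10¹¹ K⁴.
T = (1.852×10¹¹)^(1/4).

T ≈ 656 K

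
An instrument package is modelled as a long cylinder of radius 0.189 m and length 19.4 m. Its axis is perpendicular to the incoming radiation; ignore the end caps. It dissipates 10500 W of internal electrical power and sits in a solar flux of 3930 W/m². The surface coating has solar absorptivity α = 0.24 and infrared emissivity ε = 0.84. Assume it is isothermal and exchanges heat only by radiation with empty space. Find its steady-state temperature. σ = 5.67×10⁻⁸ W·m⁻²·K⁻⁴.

At steady state, absorbed solar power + internal power = radiated power.
Absorbed: α·S·A_cross = 0.24·3930·7.333 = 6917 W (cross-section 2rL).
Total input = 6917 + 10500 = 17420 W.
Radiated: εσ·A_surf·T⁴ with A_surf = 2πrL = 23.04 m².
T⁴ = 17420/(0.84·5.67×10⁻⁸·23.04) = 1.587×10¹⁰ K⁴.

T ≈ 355 K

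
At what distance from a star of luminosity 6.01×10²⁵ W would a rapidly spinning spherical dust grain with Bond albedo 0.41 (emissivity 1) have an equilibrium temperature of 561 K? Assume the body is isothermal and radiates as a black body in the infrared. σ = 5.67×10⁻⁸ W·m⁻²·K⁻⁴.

For an isothermal black-emitting sphere, (1−a)S·πr² = σ·4πr²·T⁴ ⇒ S = 4σT⁴/(1−a).
S = 4·5.67×10⁻⁸·(561)⁴/0.590 = 38080 W/m².
Flux falls as S = L/(4πd²), so d = √(L/(4πS)) = √(6.01×10²⁵/(4π·38080)).

d ≈ 1.12×10¹⁰ m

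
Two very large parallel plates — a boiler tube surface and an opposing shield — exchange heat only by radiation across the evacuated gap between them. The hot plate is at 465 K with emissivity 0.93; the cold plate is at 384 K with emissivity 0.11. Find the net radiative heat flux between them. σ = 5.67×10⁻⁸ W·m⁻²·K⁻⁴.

q ≈ 155 W/m²

For two infinite grey parallel plates, q = σ(T₁⁴ − T₂⁴)/(1/ε₁ + 1/ε₂ − 1).
T₁⁴ − T₂⁴ = 4.675×10¹⁰ − 2.174×10¹⁰ = 2.501×10¹⁰ K⁴.
1/ε₁ + 1/ε₂ − 1 = 1.075 + 9.091 − 1 = 9.166.
q = 5.67×10⁻⁸ × 2.501×10¹⁰ / 9.166.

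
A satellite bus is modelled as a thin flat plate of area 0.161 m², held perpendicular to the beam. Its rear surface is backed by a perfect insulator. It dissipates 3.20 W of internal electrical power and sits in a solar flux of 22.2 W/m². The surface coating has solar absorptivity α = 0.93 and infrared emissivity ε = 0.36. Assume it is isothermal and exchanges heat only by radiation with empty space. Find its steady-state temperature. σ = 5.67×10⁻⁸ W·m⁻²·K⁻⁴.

At steady state, absorbed solar power + internal power = radiated power.
Absorbed: α·S·A_cross = 0.93·22.2·0.1610 = 3.324 W (cross-section A).
Total input = 3.324 + 3.20 = 6.524 W.
Radiated: εσ·A_surf·T⁴ with A_surf = A = 0.1610 m².
T⁴ = 6.524/(0.36·5.67×10⁻⁸·0.1610) = 1.985×10⁹ K⁴.

T ≈ 211 K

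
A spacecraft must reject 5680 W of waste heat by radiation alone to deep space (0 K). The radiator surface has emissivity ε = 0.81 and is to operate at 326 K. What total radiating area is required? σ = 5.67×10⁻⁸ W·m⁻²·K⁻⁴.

A ≈ 10.9 m²

P = εσA T⁴ ⇒ A = P/(εσT⁴).
T⁴ = 1.129×10¹⁰ K⁴.
A = 5680/(0.81 × 5.67×10⁻⁸ × 1.129×10¹⁰).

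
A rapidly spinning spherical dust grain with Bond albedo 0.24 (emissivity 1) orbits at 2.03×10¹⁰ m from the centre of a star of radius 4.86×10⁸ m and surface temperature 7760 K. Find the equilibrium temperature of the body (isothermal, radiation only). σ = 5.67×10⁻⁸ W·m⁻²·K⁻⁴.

T ≈ 793 K

The star's surface emits σT_*⁴; at distance d the flux is S = σT_*⁴(R_*/d)².
S = 5.67×10⁻⁸·(7760)⁴·(4.86×10⁸/2.03×10¹⁰)² = 1.178×10⁵ W/m².
For an isothermal sphere T⁴ = (1−a)S/(4σ) = 3.949×10¹¹ K⁴.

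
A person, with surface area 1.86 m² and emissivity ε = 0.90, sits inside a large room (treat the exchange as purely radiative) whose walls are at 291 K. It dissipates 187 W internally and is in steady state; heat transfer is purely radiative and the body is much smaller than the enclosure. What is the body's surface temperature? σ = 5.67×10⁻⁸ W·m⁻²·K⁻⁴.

T ≈ 309 K

For a small grey body in a large enclosure, net radiated power = εσA(T⁴ − T_w⁴).
Steady state: P = εσA(T⁴ − T_w⁴) with A = 1.86 m².
T⁴ = P/(εσA) + T_w⁴ = 187/(0.90·5.67×10⁻⁸·1.860) + (291)⁴
    = 1.970×10⁹ + 7.171×10⁹ = 9.141×10⁹ K⁴.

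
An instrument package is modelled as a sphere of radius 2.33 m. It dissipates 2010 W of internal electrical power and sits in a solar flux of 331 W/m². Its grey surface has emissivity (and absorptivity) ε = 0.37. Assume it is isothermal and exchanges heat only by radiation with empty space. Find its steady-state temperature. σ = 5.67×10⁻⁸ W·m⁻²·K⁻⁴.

T ≈ 231 K

At steady state, absorbed solar power + internal power = radiated power.
Absorbed: α·S·A_cross = 0.37·331·17.06 = 2089 W (cross-section πr²).
Total input = 2089 + 2010 = 4099 W.
Radiated: εσ·A_surf·T⁴ with A_surf = 4πr² = 68.22 m².
T⁴ = 4099/(0.37·5.67×10⁻⁸·68.22) = 2.864×10⁹ K⁴.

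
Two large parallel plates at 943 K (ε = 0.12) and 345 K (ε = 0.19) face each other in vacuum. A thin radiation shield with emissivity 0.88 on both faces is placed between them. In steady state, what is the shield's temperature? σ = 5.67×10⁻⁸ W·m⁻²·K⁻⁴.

T_s ≈ 750 K

In steady state the net flux on the hot side equals that on the cold side.
σ(T₁⁴−T_s⁴)/D₁ = σ(T_s⁴−T₂⁴)/D₂, with D₁ = 1/ε₁+1/ε_s−1 = 8.470, D₂ = 1/ε_s+1/ε₂−1 = 5.400.
Solve for T_s⁴: T_s⁴ = (D₂·T₁⁴ + D₁·T₂⁴)/(D₁+D₂) = 3.165×10¹¹ K⁴.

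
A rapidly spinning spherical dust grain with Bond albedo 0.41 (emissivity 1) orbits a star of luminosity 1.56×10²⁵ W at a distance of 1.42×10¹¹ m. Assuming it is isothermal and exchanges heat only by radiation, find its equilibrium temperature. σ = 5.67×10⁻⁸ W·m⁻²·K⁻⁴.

First find the stellar flux at distance d: S = L/(4πd²) = 1.56×10²⁵/(4π·(1.42×10¹¹)²) = 61.57 W/m².
For an isothermal sphere, absorbed (1−a)S·πr² = emitted σ·4πr²·T⁴, so T⁴ = (1−a)S/(4σ).
T⁴ = 0.590·61.57/(4·5.67×10⁻⁸) = 1.602×10⁸ K⁴.

T ≈ 112 K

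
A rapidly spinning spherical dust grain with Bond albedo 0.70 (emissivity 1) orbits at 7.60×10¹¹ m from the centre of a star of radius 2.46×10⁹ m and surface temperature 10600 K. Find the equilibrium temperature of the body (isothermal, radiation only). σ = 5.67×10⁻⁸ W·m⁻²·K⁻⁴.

T ≈ 316 K

The star's surface emits σT_*⁴; at distance d the flux is S = σT_*⁴(R_*/d)².
S = 5.67×10⁻⁸·(10600)⁴·(2.46×10⁹/7.60×10¹¹)² = 7500 W/m².
For an isothermal sphere T⁴ = (1−a)S/(4σ) = 9.920×10⁹ K⁴.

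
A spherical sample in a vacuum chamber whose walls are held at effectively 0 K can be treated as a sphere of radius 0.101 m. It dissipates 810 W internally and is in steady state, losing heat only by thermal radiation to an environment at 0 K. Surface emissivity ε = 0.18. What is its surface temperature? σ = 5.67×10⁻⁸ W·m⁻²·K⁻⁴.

T ≈ 887 K

Steady state: internal power = radiated power, P = εσA T⁴.
Radiating area A = 4πr² = 0.1282 m².
T⁴ = P/(εσA) = 810/(0.18·5.67×10⁻⁸·0.1282) = 6.191×10¹¹ K⁴.
T = (6.191×10¹¹)^(1/4).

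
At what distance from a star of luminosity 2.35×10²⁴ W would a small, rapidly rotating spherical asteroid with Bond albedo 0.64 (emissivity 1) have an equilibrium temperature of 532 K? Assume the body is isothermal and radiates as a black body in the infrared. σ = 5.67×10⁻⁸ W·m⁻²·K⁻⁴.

d ≈ 1.93×10⁹ m

For an isothermal black-emitting sphere, (1−a)S·πr² = σ·4πr²·T⁴ ⇒ S = 4σT⁴/(1−a).
S = 4·5.67×10⁻⁸·(532)⁴/0.360 = 50460 W/m².
Flux falls as S = L/(4πd²), so d = √(L/(4πS)) = √(2.35×10²⁴/(4π·50460)).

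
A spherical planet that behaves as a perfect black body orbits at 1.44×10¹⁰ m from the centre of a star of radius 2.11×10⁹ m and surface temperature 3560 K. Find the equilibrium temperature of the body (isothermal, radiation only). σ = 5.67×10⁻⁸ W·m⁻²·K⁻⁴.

The star's surface emits σT_*⁴; at distance d the flux is S = σT_*⁴(R_*/d)².
S = 5.67×10⁻⁸·(3560)⁴·(2.11×10⁹/1.44×10¹⁰)² = 1.955×10⁵ W/m².
For an isothermal sphere T⁴ = (1−a)S/(4σ) = 8.621×10¹¹ K⁴.

T ≈ 964 K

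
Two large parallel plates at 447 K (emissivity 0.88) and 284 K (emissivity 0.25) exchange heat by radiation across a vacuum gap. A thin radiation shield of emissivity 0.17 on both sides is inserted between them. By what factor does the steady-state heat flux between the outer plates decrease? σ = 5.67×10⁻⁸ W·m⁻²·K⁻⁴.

factor ≈ 3.60

Without shield: q₀ = σΔ(T⁴)/(1/ε₁+1/ε₂−1) with denominator 4.136.
With shield the two gaps are in series; the resistances add: (1/ε₁+1/ε_s−1)+(1/ε_s+1/ε₂−1) = 6.019+8.882 = 14.90.
Heat-flux ratio q₀/q = 14.90/4.136.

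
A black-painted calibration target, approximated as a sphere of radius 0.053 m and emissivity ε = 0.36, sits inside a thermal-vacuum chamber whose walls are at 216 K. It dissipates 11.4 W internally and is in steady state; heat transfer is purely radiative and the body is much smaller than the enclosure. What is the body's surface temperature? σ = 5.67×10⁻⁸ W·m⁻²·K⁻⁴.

T ≈ 366 K

For a small grey body in a large enclosure, net radiated power = εσA(T⁴ − T_w⁴).
Steady state: P = εσA(T⁴ − T_w⁴) with A = 4πr² = 0.03530 m².
T⁴ = P/(εσA) + T_w⁴ = 11.4/(0.36·5.67×10⁻⁸·0.03530) + (216)⁴
    = 1.582×10¹⁰ + 2.177×10⁹ = 1.800×10¹⁰ K⁴.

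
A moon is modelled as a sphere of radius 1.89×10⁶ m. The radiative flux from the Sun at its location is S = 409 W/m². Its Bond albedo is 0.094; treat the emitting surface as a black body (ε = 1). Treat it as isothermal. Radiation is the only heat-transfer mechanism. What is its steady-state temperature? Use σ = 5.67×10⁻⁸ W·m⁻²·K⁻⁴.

At equilibrium, absorbed power = emitted power.
Absorbing cross-section = πr² = 1.122×10¹³ m²; emitting surface = 4πr² = 4.489×10¹³ m² (ratio 4).
(1−a)S·A_cross = εσ·A_surf·T⁴  ⇒  T⁴ = (1−a)S/(4σ).
T⁴ = 0.906·409/(4·5.67×10⁻⁸) = 1.634×10⁹ K⁴.
T = (1.634×10⁹)^(1/4).

T ≈ 201 K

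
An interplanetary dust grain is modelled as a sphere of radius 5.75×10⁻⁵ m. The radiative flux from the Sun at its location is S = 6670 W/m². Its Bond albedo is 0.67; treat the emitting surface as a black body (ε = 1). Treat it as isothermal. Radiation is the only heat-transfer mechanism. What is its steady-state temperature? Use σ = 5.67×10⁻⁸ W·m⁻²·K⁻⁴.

T ≈ 314 K

At equilibrium, absorbed power = emitted power.
Absorbing cross-section = πr² = 1.039×10⁻⁸ m²; emitting surface = 4πr² = 4.155×10⁻⁸ m² (ratio 4).
(1−a)S·A_cross = εσ·A_surf·T⁴  ⇒  T⁴ = (1−a)S/(4σ).
T⁴ = 0.330·6670/(4·5.67×10⁻⁸) = 9.705×10⁹ K⁴.
T = (9.705×10⁹)^(1/4).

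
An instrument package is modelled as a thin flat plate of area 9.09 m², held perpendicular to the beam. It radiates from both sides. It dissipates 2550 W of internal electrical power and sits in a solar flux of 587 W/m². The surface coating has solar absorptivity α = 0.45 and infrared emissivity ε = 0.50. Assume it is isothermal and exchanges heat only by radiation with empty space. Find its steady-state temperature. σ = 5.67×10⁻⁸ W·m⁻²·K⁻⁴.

At steady state, absorbed solar power + internal power = radiated power.
Absorbed: α·S·A_cross = 0.45·587·9.090 = 2401 W (cross-section A).
Total input = 2401 + 2550 = 4951 W.
Radiated: εσ·A_surf·T⁴ with A_surf = 2A = 18.18 m².
T⁴ = 4951/(0.50·5.67×10⁻⁸·18.18) = 9.606×10⁹ K⁴.

T ≈ 313 K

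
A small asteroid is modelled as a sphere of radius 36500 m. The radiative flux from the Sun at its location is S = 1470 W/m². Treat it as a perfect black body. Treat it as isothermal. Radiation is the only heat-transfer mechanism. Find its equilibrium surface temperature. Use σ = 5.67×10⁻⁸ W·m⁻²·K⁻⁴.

T ≈ 284 K

At equilibrium, absorbed power = emitted power.
Absorbing cross-section = πr² = 4.185×10⁹ m²; emitting surface = 4πr² = 1.674×10¹⁰ m² (ratio 4).
S·A_cross = εσ·A_surf·T⁴  ⇒  T⁴ = S/(4σ).
T⁴ = 1.00·1470/(4·5.67×10⁻⁸) = 6.481×10⁹ K⁴.
T = (6.481×10⁹)^(1/4).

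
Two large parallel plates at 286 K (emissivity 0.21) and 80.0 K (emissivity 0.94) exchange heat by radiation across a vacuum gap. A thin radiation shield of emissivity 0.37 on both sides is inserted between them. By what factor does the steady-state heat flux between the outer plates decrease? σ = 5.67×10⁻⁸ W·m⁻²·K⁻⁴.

factor ≈ 1.91

Without shield: q₀ = σΔ(T⁴)/(1/ε₁+1/ε₂−1) with denominator 4.826.
With shield the two gaps are in series; the resistances add: (1/ε₁+1/ε_s−1)+(1/ε_s+1/ε₂−1) = 6.465+2.767 = 9.231.
Heat-flux ratio q₀/q = 9.231/4.826.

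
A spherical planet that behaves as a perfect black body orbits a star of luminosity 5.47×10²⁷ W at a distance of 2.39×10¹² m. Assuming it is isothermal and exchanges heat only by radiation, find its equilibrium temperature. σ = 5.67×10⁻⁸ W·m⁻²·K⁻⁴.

T ≈ 135 K

First find the stellar flux at distance d: S = L/(4πd²) = 5.47×10²⁷/(4π·(2.39×10¹²)²) = 76.20 W/m².
For an isothermal sphere, absorbed (1−a)S·πr² = emitted σ·4πr²·T⁴, so T⁴ = (1−a)S/(4σ).
T⁴ = 1.00·76.20/(4·5.67×10⁻⁸) = 3.360×10⁸ K⁴.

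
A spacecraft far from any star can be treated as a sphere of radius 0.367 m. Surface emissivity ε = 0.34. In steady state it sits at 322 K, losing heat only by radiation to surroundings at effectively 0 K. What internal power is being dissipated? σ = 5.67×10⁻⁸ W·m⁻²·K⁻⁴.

P ≈ 351 W

Steady state: P = εσA T⁴.
A = 4πr² = 1.693 m²; T⁴ = (322)⁴ = 1.075×10¹⁰ K⁴.
P = 0.34 × 5.67×10⁻⁸ × 1.693 × 1.075×10¹⁰.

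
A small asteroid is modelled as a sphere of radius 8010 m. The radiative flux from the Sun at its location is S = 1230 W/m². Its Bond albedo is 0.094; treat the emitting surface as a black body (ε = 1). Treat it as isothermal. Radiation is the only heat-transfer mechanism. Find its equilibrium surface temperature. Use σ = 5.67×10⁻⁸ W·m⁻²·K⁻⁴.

At equilibrium, absorbed power = emitted power.
Absorbing cross-section = πr² = 2.016×10⁸ m²; emitting surface = 4πr² = 8.063×10⁸ m² (ratio 4).
(1−a)S·A_cross = εσ·A_surf·T⁴  ⇒  T⁴ = (1−a)S/(4σ).
T⁴ = 0.906·1230/(4·5.67×10⁻⁸) = 4.913×10⁹ K⁴.
T = (4.913×10⁹)^(1/4).

T ≈ 265 K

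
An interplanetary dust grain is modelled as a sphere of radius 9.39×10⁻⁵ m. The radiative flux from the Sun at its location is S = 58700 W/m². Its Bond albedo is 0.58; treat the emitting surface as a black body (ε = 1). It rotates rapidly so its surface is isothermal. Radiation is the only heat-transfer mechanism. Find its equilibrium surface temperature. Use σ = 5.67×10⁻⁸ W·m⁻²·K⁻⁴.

T ≈ 574 K

At equilibrium, absorbed power = emitted power.
Absorbing cross-section = πr² = 2.770×10⁻⁸ m²; emitting surface = 4πr² = 1.108×10⁻⁷ m² (ratio 4).
(1−a)S·A_cross = εσ·A_surf·T⁴  ⇒  T⁴ = (1−a)S/(4σ).
T⁴ = 0.420·58700/(4·5.67×10⁻⁸) = 1.087×10¹¹ K⁴.
T = (1.087×10¹¹)^(1/4).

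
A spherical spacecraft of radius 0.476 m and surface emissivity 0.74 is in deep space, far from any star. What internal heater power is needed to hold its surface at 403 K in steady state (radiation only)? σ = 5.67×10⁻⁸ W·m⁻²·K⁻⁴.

P ≈ 3150 W

P = εσ·4πr²·T⁴.
4πr² = 2.847 m²; T⁴ = 2.638×10¹⁰ K⁴.
P = 0.74·5.67×10⁻⁸·2.847·2.638×10¹⁰.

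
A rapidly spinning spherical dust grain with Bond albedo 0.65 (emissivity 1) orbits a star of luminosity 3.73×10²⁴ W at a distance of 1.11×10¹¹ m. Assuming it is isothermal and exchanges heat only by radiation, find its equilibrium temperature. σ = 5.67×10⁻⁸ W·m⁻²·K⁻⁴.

First find the stellar flux at distance d: S = L/(4πd²) = 3.73×10²⁴/(4π·(1.11×10¹¹)²) = 24.09 W/m².
For an isothermal sphere, absorbed (1−a)S·πr² = emitted σ·4πr²·T⁴, so T⁴ = (1−a)S/(4σ).
T⁴ = 0.350·24.09/(4·5.67×10⁻⁸) = 3.718×10⁷ K⁴.

T ≈ 78.1 K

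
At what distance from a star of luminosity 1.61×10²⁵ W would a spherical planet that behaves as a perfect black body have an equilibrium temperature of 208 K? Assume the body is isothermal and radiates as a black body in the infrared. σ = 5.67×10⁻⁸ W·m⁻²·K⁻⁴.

d ≈ 5.49×10¹⁰ m

For an isothermal black-emitting sphere, (1−a)S·πr² = σ·4πr²·T⁴ ⇒ S = 4σT⁴/(1−a).
S = 4·5.67×10⁻⁸·(208)⁴/1.00 = 424.5 W/m².
Flux falls as S = L/(4πd²), so d = √(L/(4πS)) = √(1.61×10²⁵/(4π·424.5)).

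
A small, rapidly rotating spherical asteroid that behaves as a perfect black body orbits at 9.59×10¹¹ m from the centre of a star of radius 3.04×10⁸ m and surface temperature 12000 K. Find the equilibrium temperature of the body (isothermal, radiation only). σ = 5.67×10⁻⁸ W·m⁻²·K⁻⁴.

T ≈ 151 K

The star's surface emits σT_*⁴; at distance d the flux is S = σT_*⁴(R_*/d)².
S = 5.67×10⁻⁸·(12000)⁴·(3.04×10⁸/9.59×10¹¹)² = 118.1 W/m².
For an isothermal sphere T⁴ = (1−a)S/(4σ) = 5.209×10⁸ K⁴.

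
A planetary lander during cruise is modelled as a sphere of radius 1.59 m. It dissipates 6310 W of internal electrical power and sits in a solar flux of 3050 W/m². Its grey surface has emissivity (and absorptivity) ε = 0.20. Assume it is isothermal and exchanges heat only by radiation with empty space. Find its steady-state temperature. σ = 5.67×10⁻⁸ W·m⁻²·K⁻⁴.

T ≈ 419 K

At steady state, absorbed solar power + internal power = radiated power.
Absorbed: α·S·A_cross = 0.20·3050·7.942 = 4845 W (cross-section πr²).
Total input = 4845 + 6310 = 11150 W.
Radiated: εσ·A_surf·T⁴ with A_surf = 4πr² = 31.77 m².
T⁴ = 11150/(0.20·5.67×10⁻⁸·31.77) = 3.096×10¹⁰ K⁴.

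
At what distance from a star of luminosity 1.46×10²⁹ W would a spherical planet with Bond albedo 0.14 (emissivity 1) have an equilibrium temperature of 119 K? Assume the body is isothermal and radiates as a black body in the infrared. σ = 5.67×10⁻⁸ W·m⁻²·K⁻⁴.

d ≈ 1.48×10¹³ m

For an isothermal black-emitting sphere, (1−a)S·πr² = σ·4πr²·T⁴ ⇒ S = 4σT⁴/(1−a).
S = 4·5.67×10⁻⁸·(119)⁴/0.860 = 52.88 W/m².
Flux falls as S = L/(4πd²), so d = √(L/(4πS)) = √(1.46×10²⁹/(4π·52.88)).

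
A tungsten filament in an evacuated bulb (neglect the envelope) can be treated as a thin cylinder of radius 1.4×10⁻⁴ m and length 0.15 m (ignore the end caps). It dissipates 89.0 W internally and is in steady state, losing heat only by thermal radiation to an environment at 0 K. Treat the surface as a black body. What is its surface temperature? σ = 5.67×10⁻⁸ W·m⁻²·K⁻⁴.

Steady state: internal power = radiated power, P = εσA T⁴.
Radiating area A = 2πrL = 1.319×10⁻⁴ m².
T⁴ = P/(εσA) = 89.0/(1.0·5.67×10⁻⁸·1.319×10⁻⁴) = 1.190×10¹³ K⁴.
T = (1.190×10¹³)^(1/4).

T ≈ 1860 K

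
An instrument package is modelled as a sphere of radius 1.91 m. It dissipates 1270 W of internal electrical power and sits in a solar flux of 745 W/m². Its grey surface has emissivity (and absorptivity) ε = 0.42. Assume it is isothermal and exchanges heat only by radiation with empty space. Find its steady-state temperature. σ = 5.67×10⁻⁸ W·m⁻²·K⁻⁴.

T ≈ 258 K

At steady state, absorbed solar power + internal power = radiated power.
Absorbed: α·S·A_cross = 0.42·745·11.46 = 3586 W (cross-section πr²).
Total input = 3586 + 1270 = 4856 W.
Radiated: εσ·A_surf·T⁴ with A_surf = 4πr² = 45.84 m².
T⁴ = 4856/(0.42·5.67×10⁻⁸·45.84) = 4.448×10⁹ K⁴.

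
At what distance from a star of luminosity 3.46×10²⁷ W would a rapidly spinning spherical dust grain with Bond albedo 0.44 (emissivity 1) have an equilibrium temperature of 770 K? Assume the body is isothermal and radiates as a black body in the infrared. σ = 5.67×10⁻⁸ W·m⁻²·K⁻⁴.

For an isothermal black-emitting sphere, (1−a)S·πr² = σ·4πr²·T⁴ ⇒ S = 4σT⁴/(1−a).
S = 4·5.67×10⁻⁸·(770)⁴/0.560 = 1.424×10⁵ W/m².
Flux falls as S = L/(4πd²), so d = √(L/(4πS)) = √(3.46×10²⁷/(4π·1.424×10⁵)).

d ≈ 4.40×10¹⁰ m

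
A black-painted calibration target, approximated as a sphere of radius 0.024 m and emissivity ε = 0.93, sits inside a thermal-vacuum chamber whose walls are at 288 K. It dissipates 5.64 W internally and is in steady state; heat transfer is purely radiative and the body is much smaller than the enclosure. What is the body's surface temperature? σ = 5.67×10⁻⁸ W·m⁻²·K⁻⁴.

T ≈ 384 K

For a small grey body in a large enclosure, net radiated power = εσA(T⁴ − T_w⁴).
Steady state: P = εσA(T⁴ − T_w⁴) with A = 4πr² = 0.007238 m².
T⁴ = P/(εσA) + T_w⁴ = 5.64/(0.93·5.67×10⁻⁸·0.007238) + (288)⁴
    = 1.478×10¹⁰ + 6.880×10⁹ = 2.166×10¹⁰ K⁴.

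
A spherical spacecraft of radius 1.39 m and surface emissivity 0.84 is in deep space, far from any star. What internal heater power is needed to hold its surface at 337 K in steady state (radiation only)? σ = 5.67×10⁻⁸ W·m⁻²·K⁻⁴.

P ≈ 14900 W

P = εσ·4πr²·T⁴.
4πr² = 24.28 m²; T⁴ = 1.290×10¹⁰ K⁴.
P = 0.84·5.67×10⁻⁸·24.28·1.290×10¹⁰.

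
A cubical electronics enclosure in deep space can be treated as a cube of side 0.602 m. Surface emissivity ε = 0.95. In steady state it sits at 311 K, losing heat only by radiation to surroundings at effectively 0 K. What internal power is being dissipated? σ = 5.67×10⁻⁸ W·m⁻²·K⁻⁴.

Steady state: P = εσA T⁴.
A = 6L² = 2.174 m²; T⁴ = (311)⁴ = 9.355×10⁹ K⁴.
P = 0.95 × 5.67×10⁻⁸ × 2.174 × 9.355×10⁹.

P ≈ 1100 W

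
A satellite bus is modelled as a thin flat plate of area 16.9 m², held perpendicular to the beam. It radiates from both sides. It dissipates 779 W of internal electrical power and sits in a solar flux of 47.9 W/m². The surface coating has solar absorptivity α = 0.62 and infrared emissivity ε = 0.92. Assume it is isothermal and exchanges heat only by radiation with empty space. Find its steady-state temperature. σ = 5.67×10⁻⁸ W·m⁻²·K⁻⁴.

T ≈ 164 K

At steady state, absorbed solar power + internal power = radiated power.
Absorbed: α·S·A_cross = 0.62·47.9·16.90 = 501.9 W (cross-section A).
Total input = 501.9 + 779 = 1281 W.
Radiated: εσ·A_surf·T⁴ with A_surf = 2A = 33.80 m².
T⁴ = 1281/(0.92·5.67×10⁻⁸·33.80) = 7.265×10⁸ K⁴.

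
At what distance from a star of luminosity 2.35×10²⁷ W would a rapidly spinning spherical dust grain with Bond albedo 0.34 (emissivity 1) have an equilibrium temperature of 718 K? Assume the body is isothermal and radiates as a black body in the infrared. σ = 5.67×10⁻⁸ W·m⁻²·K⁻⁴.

For an isothermal black-emitting sphere, (1−a)S·πr² = σ·4πr²·T⁴ ⇒ S = 4σT⁴/(1−a).
S = 4·5.67×10⁻⁸·(718)⁴/0.660 = 91330 W/m².
Flux falls as S = L/(4πd²), so d = √(L/(4πS)) = √(2.35×10²⁷/(4π·91330)).

d ≈ 4.53×10¹⁰ m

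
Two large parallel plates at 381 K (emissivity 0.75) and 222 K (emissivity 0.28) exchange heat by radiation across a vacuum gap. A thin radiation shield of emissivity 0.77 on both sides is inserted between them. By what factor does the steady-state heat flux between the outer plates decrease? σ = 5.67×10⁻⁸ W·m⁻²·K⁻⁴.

Without shield: q₀ = σΔ(T⁴)/(1/ε₁+1/ε₂−1) with denominator 3.905.
With shield the two gaps are in series; the resistances add: (1/ε₁+1/ε_s−1)+(1/ε_s+1/ε₂−1) = 1.632+3.870 = 5.502.
Heat-flux ratio q₀/q = 5.502/3.905.

factor ≈ 1.41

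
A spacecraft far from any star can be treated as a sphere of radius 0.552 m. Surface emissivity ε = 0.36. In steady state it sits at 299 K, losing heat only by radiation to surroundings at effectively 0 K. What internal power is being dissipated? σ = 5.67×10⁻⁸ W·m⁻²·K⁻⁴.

Steady state: P = εσA T⁴.
A = 4πr² = 3.829 m²; T⁴ = (299)⁴ = 7.993×10⁹ K⁴.
P = 0.36 × 5.67×10⁻⁸ × 3.829 × 7.993×10⁹.

P ≈ 625 W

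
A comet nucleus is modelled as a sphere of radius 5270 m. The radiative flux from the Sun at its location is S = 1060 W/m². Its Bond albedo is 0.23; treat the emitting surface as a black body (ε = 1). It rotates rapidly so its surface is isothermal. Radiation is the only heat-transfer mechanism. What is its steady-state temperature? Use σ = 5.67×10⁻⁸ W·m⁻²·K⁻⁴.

T ≈ 245 K

At equilibrium, absorbed power = emitted power.
Absorbing cross-section = πr² = 8.725×10⁷ m²; emitting surface = 4πr² = 3.490×10⁸ m² (ratio 4).
(1−a)S·A_cross = εσ·A_surf·T⁴  ⇒  T⁴ = (1−a)S/(4σ).
T⁴ = 0.770·1060/(4·5.67×10⁻⁸) = 3.599×10⁹ K⁴.
T = (3.599×10⁹)^(1/4).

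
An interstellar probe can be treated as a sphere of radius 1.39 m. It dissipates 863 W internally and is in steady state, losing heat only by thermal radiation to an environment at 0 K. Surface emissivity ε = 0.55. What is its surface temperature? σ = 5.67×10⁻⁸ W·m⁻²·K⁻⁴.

Steady state: internal power = radiated power, P = εσA T⁴.
Radiating area A = 4πr² = 24.28 m².
T⁴ = P/(εσA) = 863/(0.55·5.67×10⁻⁸·24.28) = 1.140×10⁹ K⁴.
T = (1.140×10⁹)^(1/4).

T ≈ 184 K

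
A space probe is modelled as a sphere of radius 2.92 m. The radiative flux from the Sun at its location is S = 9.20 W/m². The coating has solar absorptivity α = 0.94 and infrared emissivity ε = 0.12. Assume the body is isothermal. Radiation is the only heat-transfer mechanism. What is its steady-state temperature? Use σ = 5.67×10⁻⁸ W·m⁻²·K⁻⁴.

T ≈ 134 K

At equilibrium, absorbed power = emitted power.
Absorbing cross-section = πr² = 26.79 m²; emitting surface = 4πr² = 107.1 m² (ratio 4).
αS·A_cross = εσ·A_surf·T⁴  ⇒  T⁴ = αS/(ε·4σ).
T⁴ = 0.940·9.20/(0.12·4·5.67×10⁻⁸) = 3.178×10⁸ K⁴.
T = (3.178×10⁸)^(1/4).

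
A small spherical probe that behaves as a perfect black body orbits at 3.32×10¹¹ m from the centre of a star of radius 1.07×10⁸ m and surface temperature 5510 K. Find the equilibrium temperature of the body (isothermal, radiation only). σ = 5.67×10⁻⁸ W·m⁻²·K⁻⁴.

T ≈ 69.9 K

The star's surface emits σT_*⁴; at distance d the flux is S = σT_*⁴(R_*/d)².
S = 5.67×10⁻⁸·(5510)⁴·(1.07×10⁸/3.32×10¹¹)² = 5.429 W/m².
For an isothermal sphere T⁴ = (1−a)S/(4σ) = 2.394×10⁷ K⁴.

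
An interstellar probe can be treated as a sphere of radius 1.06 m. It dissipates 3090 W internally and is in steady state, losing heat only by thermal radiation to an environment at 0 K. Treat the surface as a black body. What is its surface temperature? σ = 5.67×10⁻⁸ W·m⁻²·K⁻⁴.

T ≈ 249 K

Steady state: internal power = radiated power, P = εσA T⁴.
Radiating area A = 4πr² = 14.12 m².
T⁴ = P/(εσA) = 3090/(1.0·5.67×10⁻⁸·14.12) = 3.860×10⁹ K⁴.
T = (3.860×10⁹)^(1/4).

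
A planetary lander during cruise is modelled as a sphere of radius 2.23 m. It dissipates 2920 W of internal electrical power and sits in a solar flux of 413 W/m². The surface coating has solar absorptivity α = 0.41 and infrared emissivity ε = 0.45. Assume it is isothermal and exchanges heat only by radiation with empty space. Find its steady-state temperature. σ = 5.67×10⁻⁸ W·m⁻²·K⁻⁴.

At steady state, absorbed solar power + internal power = radiated power.
Absorbed: α·S·A_cross = 0.41·413·15.62 = 2645 W (cross-section πr²).
Total input = 2645 + 2920 = 5565 W.
Radiated: εσ·A_surf·T⁴ with A_surf = 4πr² = 62.49 m².
T⁴ = 5565/(0.45·5.67×10⁻⁸·62.49) = 3.490×10⁹ K⁴.

T ≈ 243 K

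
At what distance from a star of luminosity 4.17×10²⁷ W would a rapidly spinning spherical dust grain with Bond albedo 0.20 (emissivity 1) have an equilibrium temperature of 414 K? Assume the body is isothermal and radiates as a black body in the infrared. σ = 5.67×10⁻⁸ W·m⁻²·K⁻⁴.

For an isothermal black-emitting sphere, (1−a)S·πr² = σ·4πr²·T⁴ ⇒ S = 4σT⁴/(1−a).
S = 4·5.67×10⁻⁸·(414)⁴/0.800 = 8328 W/m².
Flux falls as S = L/(4πd²), so d = √(L/(4πS)) = √(4.17×10²⁷/(4π·8328)).

d ≈ 2.00×10¹¹ m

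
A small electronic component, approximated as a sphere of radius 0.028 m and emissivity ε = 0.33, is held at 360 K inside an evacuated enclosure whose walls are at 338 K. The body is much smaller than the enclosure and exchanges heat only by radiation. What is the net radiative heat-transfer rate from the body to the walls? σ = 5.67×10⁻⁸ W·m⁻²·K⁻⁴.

For a small grey body in a large enclosure: P_net = εσA(T_body⁴ − T_wall⁴).
A = 4πr² = 0.009852 m²; T_body⁴ − T_wall⁴ = 1.680×10¹⁰ − 1.305×10¹⁰ = 3.744×10⁹ K⁴.
|P_net| = 0.33·5.67×10⁻⁸·0.009852·3.744×10⁹.

P_net ≈ 0.690 W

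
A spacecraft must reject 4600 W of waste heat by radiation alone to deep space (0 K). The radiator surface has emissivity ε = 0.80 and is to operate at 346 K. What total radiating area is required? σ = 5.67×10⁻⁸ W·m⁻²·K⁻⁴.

A ≈ 7.08 m²

P = εσA T⁴ ⇒ A = P/(εσT⁴).
T⁴ = 1.433×10¹⁰ K⁴.
A = 4600/(0.80 × 5.67×10⁻⁸ × 1.433×10¹⁰).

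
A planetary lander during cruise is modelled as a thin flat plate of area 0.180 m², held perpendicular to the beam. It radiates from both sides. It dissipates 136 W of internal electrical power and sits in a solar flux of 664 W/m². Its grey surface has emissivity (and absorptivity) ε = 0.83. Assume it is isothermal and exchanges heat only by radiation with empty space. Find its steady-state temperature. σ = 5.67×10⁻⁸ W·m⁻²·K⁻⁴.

T ≈ 343 K

At steady state, absorbed solar power + internal power = radiated power.
Absorbed: α·S·A_cross = 0.83·664·0.1800 = 99.20 W (cross-section A).
Total input = 99.20 + 136 = 235.2 W.
Radiated: εσ·A_surf·T⁴ with A_surf = 2A = 0.3600 m².
T⁴ = 235.2/(0.83·5.67×10⁻⁸·0.3600) = 1.388×10¹⁰ K⁴.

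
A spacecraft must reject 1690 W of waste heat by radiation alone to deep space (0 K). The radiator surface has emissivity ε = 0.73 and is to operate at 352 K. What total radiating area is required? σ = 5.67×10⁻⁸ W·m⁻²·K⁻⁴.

A ≈ 2.66 m²

P = εσA T⁴ ⇒ A = P/(εσT⁴).
T⁴ = 1.535×10¹⁰ K⁴.
A = 1690/(0.73 × 5.67×10⁻⁸ × 1.535×10¹⁰).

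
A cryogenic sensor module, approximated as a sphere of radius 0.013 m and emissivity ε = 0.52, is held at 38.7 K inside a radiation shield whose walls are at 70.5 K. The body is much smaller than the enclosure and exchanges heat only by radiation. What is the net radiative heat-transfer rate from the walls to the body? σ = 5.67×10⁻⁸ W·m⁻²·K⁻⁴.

For a small grey body in a large enclosure: P_net = εσA(T_body⁴ − T_wall⁴).
A = 4πr² = 0.002124 m²; T_body⁴ − T_wall⁴ = 2.243×10⁶ − 2.470×10⁷ = -2.246×10⁷ K⁴.
|P_net| = 0.52·5.67×10⁻⁸·0.002124·2.246×10⁷.

P_net ≈ 0.00141 W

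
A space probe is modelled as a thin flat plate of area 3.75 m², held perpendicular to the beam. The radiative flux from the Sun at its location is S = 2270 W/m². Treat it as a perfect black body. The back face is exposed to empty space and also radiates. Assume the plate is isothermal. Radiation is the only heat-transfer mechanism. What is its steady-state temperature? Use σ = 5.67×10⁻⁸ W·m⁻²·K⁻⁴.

At equilibrium, absorbed power = emitted power.
Absorbing cross-section = A = 3.750 m²; emitting surface = 2A = 7.500 m² (ratio 2).
S·A_cross = εσ·A_surf·T⁴  ⇒  T⁴ = S/(2σ).
T⁴ = 1.00·2270/(2·5.67×10⁻⁸) = 2.002×10¹⁰ K⁴.
T = (2.002×10¹⁰)^(1/4).

T ≈ 376 K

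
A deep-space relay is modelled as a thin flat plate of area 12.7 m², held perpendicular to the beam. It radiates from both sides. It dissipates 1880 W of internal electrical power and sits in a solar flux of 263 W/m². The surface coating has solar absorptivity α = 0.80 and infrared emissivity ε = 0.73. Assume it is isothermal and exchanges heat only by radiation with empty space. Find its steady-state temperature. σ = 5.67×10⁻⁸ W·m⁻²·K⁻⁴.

At steady state, absorbed solar power + internal power = radiated power.
Absorbed: α·S·A_cross = 0.80·263·12.70 = 2672 W (cross-section A).
Total input = 2672 + 1880 = 4552 W.
Radiated: εσ·A_surf·T⁴ with A_surf = 2A = 25.40 m².
T⁴ = 4552/(0.73·5.67×10⁻⁸·25.40) = 4.330×10⁹ K⁴.

T ≈ 257 K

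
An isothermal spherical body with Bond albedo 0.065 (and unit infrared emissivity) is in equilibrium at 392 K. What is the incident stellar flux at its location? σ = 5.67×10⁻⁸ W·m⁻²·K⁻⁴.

(1−a)S·πr² = σ·4πr²·T⁴ ⇒ S = 4σT⁴/(1−a).
S = 4·5.67×10⁻⁸·2.361×10¹⁰/0.935.

S ≈ 5730 W/m²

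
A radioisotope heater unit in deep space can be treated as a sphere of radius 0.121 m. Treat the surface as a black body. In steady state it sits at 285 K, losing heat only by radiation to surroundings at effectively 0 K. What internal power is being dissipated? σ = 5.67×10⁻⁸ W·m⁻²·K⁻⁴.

P ≈ 68.8 W

Steady state: P = εσA T⁴.
A = 4πr² = 0.1840 m²; T⁴ = (285)⁴ = 6.598×10⁹ K⁴.
P = 1.0 × 5.67×10⁻⁸ × 0.1840 × 6.598×10⁹.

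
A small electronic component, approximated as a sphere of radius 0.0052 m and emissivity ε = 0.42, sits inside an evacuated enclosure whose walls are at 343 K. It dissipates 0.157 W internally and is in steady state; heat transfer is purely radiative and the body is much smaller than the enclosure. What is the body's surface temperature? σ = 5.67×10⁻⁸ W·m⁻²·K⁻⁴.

For a small grey body in a large enclosure, net radiated power = εσA(T⁴ − T_w⁴).
Steady state: P = εσA(T⁴ − T_w⁴) with A = 4πr² = 3.398×10⁻⁴ m².
T⁴ = P/(εσA) + T_w⁴ = 0.157/(0.42·5.67×10⁻⁸·3.398×10⁻⁴) + (343)⁴
    = 1.940×10¹⁰ + 1.384×10¹⁰ = 3.324×10¹⁰ K⁴.

T ≈ 427 K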